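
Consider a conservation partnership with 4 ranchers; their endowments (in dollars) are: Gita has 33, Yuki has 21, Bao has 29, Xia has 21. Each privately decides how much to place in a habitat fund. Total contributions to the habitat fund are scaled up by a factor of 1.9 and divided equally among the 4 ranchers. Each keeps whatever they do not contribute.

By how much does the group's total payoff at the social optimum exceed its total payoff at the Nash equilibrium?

93.60 dollars

The private return per contributed unit is 1.9/4 = 0.4750 < 1 for every player regardless of endowment, so the Nash equilibrium is zero contribution and the group total is Σ E_j = 33 + 21 + 29 + 21 = 104.
Each contributed unit returns 1.900 to the group, so the social optimum is full contribution by everyone: group total = 1.900 × 104 = 197.60.
Efficiency loss = (1.900 − 1) × 104 = 93.60.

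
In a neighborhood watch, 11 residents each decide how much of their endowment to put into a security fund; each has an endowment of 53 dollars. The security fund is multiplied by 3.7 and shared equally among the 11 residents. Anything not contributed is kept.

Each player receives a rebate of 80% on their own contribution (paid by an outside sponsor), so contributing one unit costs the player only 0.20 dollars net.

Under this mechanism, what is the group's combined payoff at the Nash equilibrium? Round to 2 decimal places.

The effective private return per unit is now (3.7/11) / 0.20 = 1.6818 > 1, so every player's dominant strategy flips to full contribution.
So the Nash equilibrium is full contribution by all 11; the group earns 11 × (53 × 0.80 + 3.7 × 53) = 2623.50.

2623.50 dollars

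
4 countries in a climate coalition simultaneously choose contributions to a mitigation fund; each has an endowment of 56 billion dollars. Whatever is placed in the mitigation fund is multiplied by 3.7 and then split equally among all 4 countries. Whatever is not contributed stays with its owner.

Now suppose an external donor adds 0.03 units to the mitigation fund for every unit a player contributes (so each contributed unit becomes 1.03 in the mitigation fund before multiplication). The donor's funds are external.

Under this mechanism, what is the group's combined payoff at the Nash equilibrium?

The effective private return is 3.7 × 1.03 / 4 = 0.9528, which is still under 1, so the mechanism doesn't change anyone's dominant strategy: zero contribution.
Everyone keeps their endowment and the group total is 4 × 56 = 224.

224.00 billion dollars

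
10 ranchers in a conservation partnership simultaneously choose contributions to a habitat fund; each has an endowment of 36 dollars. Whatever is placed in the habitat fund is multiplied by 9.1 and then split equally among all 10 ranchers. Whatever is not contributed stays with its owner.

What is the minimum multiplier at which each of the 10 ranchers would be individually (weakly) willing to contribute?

A contributed unit returns (multiplier)/10 to its contributor.
This reaches 1 exactly when the multiplier is 10.

10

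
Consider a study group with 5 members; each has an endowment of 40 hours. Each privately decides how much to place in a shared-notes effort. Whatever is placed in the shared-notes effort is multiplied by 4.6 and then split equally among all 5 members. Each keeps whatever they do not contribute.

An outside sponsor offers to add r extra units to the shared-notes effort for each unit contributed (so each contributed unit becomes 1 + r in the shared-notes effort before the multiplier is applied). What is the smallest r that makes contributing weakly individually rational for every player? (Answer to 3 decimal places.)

With matching at rate r, one contributed unit becomes (1 + r) in the shared-notes effort and returns 4.6 × (1 + r) / 5 to the contributor.
Setting this equal to 1: 1 + r = 5/4.6 = 1.0870.
So the minimum matching rate is r = 1.0870 − 1 = 0.087.

0.087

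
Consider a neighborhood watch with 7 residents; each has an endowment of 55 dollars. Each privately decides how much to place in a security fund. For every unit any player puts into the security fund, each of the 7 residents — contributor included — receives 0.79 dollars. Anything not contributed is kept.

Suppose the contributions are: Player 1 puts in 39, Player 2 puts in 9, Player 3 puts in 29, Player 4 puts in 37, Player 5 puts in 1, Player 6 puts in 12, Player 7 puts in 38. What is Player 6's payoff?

Total contributed: 39 + 9 + 29 + 37 + 1 + 12 + 38 = 165.
Each receives 0.79 × 165 = 130.35 from the security fund.
Player 6 keeps 55 − 12 = 43, so Player 6's payoff is 43 + 130.35 = 173.35.

173.35 dollars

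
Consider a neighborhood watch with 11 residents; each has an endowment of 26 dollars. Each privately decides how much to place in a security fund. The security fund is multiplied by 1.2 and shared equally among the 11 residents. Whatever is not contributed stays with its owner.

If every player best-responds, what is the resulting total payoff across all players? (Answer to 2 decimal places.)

286.00 dollars

Each contributed unit returns 1.2/11 = 0.1091 to its contributor — below 1 — so contributing 0 is dominant for every player. At the Nash equilibrium everyone keeps their 26, and the group total is 11 × 26 = 286.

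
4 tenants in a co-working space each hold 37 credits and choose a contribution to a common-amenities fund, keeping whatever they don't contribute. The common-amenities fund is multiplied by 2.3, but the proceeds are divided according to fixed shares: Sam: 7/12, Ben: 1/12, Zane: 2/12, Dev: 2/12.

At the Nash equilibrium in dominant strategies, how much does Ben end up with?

44.09 credits

Each unit j contributes comes back to j as 2.3 × (j's share), so j prefers to contribute only if that share exceeds 1/2.3 = 0.4348; otherwise keeping the unit dominates.
The only share above 0.4348 is Sam's 7/12, contributing 37; the remaining 3 contribute 0. Total contributed: 37.
Ben keeps 37 and receives 2.3 × 37 × 1/12 = 7.09 from the common-amenities fund, for a payoff of 44.09.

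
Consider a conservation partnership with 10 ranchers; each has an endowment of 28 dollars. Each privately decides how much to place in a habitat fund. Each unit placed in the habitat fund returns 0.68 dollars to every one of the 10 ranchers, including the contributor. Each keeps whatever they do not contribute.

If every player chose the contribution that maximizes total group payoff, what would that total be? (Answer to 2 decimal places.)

Each contributed unit returns 6.800 to the group as a whole (0.68 to each of 10 players), which exceeds 1, so the social optimum is full contribution: group total = 6.800 × 280 = 1904.00.

1904.00 dollars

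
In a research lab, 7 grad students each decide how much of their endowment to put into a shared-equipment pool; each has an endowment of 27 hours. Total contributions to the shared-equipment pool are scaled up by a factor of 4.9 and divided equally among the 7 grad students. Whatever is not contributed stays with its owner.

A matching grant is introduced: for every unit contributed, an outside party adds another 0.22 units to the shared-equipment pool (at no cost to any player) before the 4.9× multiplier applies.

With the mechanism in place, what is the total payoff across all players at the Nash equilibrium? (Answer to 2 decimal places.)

189.00 hours

Even with the mechanism, each unit contributed returns only 4.9 × 1.22 / 7 = 0.8540 per unit of net cost, so contributing nothing is still dominant.
At the Nash equilibrium no one contributes; group total payoff = 7 × 27 = 189.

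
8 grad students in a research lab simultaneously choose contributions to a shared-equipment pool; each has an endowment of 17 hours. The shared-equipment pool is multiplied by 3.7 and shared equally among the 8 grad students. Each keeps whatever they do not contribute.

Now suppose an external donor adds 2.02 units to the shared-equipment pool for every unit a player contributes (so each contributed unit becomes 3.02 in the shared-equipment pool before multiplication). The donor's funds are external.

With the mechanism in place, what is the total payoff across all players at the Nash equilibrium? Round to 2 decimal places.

1519.66 hours

The effective private return per unit is now 3.7 × 3.02 / 8 = 1.3968 > 1, so every player's dominant strategy flips to full contribution.
So the Nash equilibrium is full contribution by all 8; the group earns 3.7 × 3.02 × 136 = 1519.66.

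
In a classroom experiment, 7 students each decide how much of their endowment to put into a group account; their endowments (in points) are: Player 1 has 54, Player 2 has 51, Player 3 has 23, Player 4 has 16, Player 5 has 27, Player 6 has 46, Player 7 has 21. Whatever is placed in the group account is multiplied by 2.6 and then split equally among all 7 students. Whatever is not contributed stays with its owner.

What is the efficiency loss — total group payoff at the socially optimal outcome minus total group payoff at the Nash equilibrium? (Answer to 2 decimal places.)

380.80 points

The private return per contributed unit is 2.6/7 = 0.3714 < 1 for every player regardless of endowment, so the Nash equilibrium is zero contribution and the group total is Σ E_j = 54 + 51 + 23 + 16 + 27 + 46 + 21 = 238.
Each contributed unit returns 2.600 to the group, so the social optimum is full contribution by everyone: group total = 2.600 × 238 = 618.80.
Efficiency loss = (2.600 − 1) × 238 = 380.80.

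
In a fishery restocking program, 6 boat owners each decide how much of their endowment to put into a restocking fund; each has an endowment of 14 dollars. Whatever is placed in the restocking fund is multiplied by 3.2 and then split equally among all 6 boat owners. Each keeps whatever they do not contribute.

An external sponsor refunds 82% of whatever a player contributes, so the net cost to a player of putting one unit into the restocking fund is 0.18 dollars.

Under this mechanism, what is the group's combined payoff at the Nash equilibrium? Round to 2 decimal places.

With the mechanism, a contributed unit returns (3.2/6) / 0.18 = 2.9630 per unit of net cost to the contributor — now above 1 — so contributing fully is weakly dominant for every player.
At the Nash equilibrium everyone contributes 14. Group total payoff = 6 × (14 × 0.82 + 3.2 × 14) = 337.68.

337.68 dollars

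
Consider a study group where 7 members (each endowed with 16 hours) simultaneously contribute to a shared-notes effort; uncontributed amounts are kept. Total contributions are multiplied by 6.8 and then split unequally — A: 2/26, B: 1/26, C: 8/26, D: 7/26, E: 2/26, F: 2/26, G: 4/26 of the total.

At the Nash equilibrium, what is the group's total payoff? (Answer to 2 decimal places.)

390.40 hours

A player with share s gets back 6.8·s per unit contributed, so full contribution is dominant for anyone with s > 1/6.8 = 0.1471 and zero contribution is dominant for anyone below.
C, D and G are above the threshold, contributing 16 each; the remaining 4 contribute 0. Total contributed: 48.
The shared-notes effort pays out 6.8 × 48 = 326.40 in total (split across the unequal shares, but the aggregate is all that matters for the group sum).
The 4 free-riders keep 16 each, adding 64. Group total = 64 + 326.40 = 390.40.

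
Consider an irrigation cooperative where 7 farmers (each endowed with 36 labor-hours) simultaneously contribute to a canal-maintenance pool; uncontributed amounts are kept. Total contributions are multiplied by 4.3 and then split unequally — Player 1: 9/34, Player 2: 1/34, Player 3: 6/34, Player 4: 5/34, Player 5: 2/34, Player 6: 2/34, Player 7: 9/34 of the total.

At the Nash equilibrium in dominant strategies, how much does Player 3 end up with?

90.64 labor-hours

For player j, contributing a unit is worthwhile iff 4.3 × (j's share) ≥ 1, i.e. iff j's share is at least 0.2326.
Player 1 and Player 7 are above the threshold, contributing 36 each; the remaining 5 contribute 0. Total contributed: 72.
Player 3 keeps 36 and receives 4.3 × 72 × 6/34 = 54.64 from the canal-maintenance pool, for a payoff of 90.64.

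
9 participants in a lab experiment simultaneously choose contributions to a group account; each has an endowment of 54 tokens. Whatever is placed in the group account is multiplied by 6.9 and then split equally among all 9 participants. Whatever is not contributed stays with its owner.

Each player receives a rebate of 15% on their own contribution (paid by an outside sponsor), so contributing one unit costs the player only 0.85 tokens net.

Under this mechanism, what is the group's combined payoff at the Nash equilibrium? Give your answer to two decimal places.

486.00 tokens

With the mechanism, a contributed unit returns (6.9/9) / 0.85 = 0.9020 per unit of net cost — still below 1 — so contributing 0 remains dominant for every player.
At the Nash equilibrium no one contributes; group total payoff = 9 × 54 = 486.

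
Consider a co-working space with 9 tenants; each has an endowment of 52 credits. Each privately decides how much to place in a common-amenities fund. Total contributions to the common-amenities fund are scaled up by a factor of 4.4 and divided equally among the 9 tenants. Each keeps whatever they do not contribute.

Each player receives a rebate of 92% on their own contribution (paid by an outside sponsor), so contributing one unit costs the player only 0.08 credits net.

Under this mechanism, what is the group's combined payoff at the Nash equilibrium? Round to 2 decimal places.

The effective private return per unit is now (4.4/9) / 0.08 = 6.1111 > 1, so every player's dominant strategy flips to full contribution.
At the Nash equilibrium everyone contributes 52. Group total payoff = 9 × (52 × 0.92 + 4.4 × 52) = 2489.76.

2489.76 credits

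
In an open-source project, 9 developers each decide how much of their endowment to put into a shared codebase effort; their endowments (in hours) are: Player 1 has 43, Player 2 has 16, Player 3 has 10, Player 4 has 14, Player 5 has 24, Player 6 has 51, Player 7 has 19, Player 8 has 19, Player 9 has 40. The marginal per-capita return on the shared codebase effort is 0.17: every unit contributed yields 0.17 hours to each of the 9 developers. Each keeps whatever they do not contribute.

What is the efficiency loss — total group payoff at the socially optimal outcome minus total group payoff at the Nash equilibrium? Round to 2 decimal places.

125.08 hours

The private return per contributed unit is 0.17 < 1 for everyone, so the Nash equilibrium is zero contribution and the group total is Σ E_j = 43 + 16 + 10 + 14 + 24 + 51 + 19 + 19 + 40 = 236.
Each contributed unit returns 1.530 to the group, so the social optimum is full contribution by everyone: group total = 1.530 × 236 = 361.08.
Efficiency loss = (1.530 − 1) × 236 = 125.08.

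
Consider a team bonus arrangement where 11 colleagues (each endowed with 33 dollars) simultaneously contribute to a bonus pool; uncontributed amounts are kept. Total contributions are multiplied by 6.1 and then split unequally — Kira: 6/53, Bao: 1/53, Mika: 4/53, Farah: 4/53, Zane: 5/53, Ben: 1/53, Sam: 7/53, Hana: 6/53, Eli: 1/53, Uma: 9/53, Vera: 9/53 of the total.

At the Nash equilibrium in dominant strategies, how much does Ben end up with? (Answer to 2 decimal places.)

40.60 dollars

For player j, contributing a unit is worthwhile iff 6.1 × (j's share) ≥ 1, i.e. iff j's share is at least 0.1639.
Uma and Vera clear that bar, contributing 33 each; the remaining 9 contribute 0. Total contributed: 66.
Ben keeps 33 and receives 6.1 × 66 × 1/53 = 7.60 from the bonus pool, for a payoff of 40.60.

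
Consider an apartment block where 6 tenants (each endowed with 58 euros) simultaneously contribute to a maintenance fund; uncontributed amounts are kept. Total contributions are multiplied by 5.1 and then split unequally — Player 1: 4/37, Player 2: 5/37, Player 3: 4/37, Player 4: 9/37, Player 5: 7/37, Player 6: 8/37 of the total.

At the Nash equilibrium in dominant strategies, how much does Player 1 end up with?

Each unit j contributes comes back to j as 5.1 × (j's share), so j prefers to contribute only if that share exceeds 1/5.1 = 0.1961; otherwise keeping the unit dominates.
Player 4 and Player 6 clear that bar, contributing 58 each; the remaining 4 contribute 0. Total contributed: 116.
Player 1 keeps 58 and receives 5.1 × 116 × 4/37 = 63.96 from the maintenance fund, for a payoff of 121.96.

121.96 euros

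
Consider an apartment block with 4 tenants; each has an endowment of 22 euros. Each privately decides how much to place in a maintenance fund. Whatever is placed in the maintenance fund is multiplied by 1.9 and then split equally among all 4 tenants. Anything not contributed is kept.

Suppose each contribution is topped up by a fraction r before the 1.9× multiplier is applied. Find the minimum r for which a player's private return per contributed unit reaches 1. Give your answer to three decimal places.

1.105

With matching at rate r, one contributed unit becomes (1 + r) in the maintenance fund and returns 1.9 × (1 + r) / 4 to the contributor.
Setting this equal to 1: 1 + r = 4/1.9 = 2.1053.
So the minimum matching rate is r = 2.1053 − 1 = 1.105.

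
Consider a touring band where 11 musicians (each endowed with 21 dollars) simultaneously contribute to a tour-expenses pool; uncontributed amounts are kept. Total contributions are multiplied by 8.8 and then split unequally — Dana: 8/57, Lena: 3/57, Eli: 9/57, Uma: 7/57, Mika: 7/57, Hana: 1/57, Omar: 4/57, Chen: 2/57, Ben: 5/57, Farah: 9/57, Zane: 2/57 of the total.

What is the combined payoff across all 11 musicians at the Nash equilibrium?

1050.00 dollars

A player with share s gets back 8.8·s per unit contributed, so full contribution is dominant for anyone with s > 1/8.8 = 0.1136 and zero contribution is dominant for anyone below.
Dana, Eli, Uma, Mika and Farah are above the threshold, contributing 21 each; the remaining 6 contribute 0. Total contributed: 105.
The tour-expenses pool pays out 8.8 × 105 = 924.00 in total (split across the unequal shares, but the aggregate is all that matters for the group sum).
The 6 free-riders keep 21 each, adding 126. Group total = 126 + 924.00 = 1050.00.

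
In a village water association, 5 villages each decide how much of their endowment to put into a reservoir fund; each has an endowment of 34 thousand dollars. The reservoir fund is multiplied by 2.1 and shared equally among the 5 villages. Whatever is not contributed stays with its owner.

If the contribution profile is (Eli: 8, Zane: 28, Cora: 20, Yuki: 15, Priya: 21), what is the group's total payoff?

Total contributed: 8 + 28 + 20 + 15 + 21 = 92; total kept: 5 × 34 − 92 = 78.
The reservoir fund pays out 2.1 × 92 = 193.20 in aggregate.
Group total = 78 + 193.20 = 271.20.

271.20 thousand dollars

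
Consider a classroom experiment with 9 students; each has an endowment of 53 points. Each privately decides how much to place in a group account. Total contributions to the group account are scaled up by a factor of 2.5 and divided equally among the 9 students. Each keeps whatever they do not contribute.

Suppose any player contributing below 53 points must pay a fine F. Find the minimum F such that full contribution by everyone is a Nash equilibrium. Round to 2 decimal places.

Given the others contribute fully, the best deviation is to contribute 0 (any partial contribution still incurs the fine and gives up units whose private return 0.2778 is below 1).
Deviating from 53 to 0 saves 53 points but forfeits the deviator's share of the drop in the group account: 2.5/9 × 53 = 14.72.
So the deviation gain is 53 − 14.72 = 38.28, and the fine must be at least 38.28 points to wipe it out.

38.28 points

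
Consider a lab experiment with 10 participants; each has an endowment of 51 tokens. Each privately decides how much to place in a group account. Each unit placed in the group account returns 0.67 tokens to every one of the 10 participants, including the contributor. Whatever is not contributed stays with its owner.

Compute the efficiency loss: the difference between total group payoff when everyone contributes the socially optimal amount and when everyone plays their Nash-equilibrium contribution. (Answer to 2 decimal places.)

The private return per contributed unit is 0.67 < 1, so contributing 0 is dominant for every player. At the Nash equilibrium everyone keeps their 51, and the group total is 10 × 51 = 510.
Each contributed unit returns 6.700 to the group as a whole (0.67 to each of 10 players), which exceeds 1, so the social optimum is full contribution: group total = 6.700 × 510 = 3417.00.
Efficiency loss = 3417.00 − 510 = 2907.00.

2907.00 tokens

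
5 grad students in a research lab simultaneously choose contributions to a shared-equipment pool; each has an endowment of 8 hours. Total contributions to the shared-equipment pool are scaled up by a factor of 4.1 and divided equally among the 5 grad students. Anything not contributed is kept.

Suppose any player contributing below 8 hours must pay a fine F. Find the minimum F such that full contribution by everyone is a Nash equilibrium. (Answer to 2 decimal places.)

1.44 hours

Given the others contribute fully, the best deviation is to contribute 0 (any partial contribution still incurs the fine and gives up units whose private return 0.8200 is below 1).
Deviating from 8 to 0 saves 8 hours but forfeits the deviator's share of the drop in the shared-equipment pool: 4.1/5 × 8 = 6.56.
So the deviation gain is 8 − 6.56 = 1.44, and the fine must be at least 1.44 hours to wipe it out.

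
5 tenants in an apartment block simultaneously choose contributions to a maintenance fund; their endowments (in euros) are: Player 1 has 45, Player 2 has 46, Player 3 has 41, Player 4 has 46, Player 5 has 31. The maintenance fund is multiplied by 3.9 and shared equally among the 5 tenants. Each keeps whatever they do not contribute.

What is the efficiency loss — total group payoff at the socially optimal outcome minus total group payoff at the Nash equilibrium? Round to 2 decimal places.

The private return per contributed unit is 3.9/5 = 0.7800 < 1 for every player regardless of endowment, so the Nash equilibrium is zero contribution and the group total is Σ E_j = 45 + 46 + 41 + 46 + 31 = 209.
Each contributed unit returns 3.900 to the group, so the social optimum is full contribution by everyone: group total = 3.900 × 209 = 815.10.
Efficiency loss = (3.900 − 1) × 209 = 606.10.

606.10 euros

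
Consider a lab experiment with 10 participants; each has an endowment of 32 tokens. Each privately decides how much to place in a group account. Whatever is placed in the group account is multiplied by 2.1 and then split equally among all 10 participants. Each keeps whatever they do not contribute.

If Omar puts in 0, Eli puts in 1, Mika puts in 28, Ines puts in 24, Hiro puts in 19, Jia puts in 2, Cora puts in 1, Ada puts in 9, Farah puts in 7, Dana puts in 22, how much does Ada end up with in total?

46.73 tokens

Total contributed: 0 + 1 + 28 + 24 + 19 + 2 + 1 + 9 + 7 + 22 = 113.
Each receives 2.1 × 113 / 10 = 23.73 from the group account.
Ada keeps 32 − 9 = 23, so Ada's payoff is 23 + 23.73 = 46.73.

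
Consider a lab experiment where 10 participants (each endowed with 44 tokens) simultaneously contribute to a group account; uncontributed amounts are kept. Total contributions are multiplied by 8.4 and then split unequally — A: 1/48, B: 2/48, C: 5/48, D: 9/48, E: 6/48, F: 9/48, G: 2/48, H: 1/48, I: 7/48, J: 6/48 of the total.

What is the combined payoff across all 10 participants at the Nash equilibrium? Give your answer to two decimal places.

Each unit j contributes comes back to j as 8.4 × (j's share), so j prefers to contribute only if that share exceeds 1/8.4 = 0.1190; otherwise keeping the unit dominates.
D, E, F, I and J are above the threshold, contributing 44 each; the remaining 5 contribute 0. Total contributed: 220.
The group account pays out 8.4 × 220 = 1848.00 in total (split across the unequal shares, but the aggregate is all that matters for the group sum).
The 5 free-riders keep 44 each, adding 220. Group total = 220 + 1848.00 = 2068.00.

2068.00 tokens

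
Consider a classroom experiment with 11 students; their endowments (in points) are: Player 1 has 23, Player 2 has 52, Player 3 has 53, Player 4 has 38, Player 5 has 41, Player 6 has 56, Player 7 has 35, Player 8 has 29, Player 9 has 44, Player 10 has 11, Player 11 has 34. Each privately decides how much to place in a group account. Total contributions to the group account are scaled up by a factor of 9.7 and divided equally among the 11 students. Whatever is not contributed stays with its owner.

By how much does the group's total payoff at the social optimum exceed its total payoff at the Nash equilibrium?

The private return per contributed unit is 9.7/11 = 0.8818 < 1 for every player regardless of endowment, so the Nash equilibrium is zero contribution and the group total is Σ E_j = 23 + 52 + 53 + 38 + 41 + 56 + 35 + 29 + 44 + 11 + 34 = 416.
Each contributed unit returns 9.700 to the group, so the social optimum is full contribution by everyone: group total = 9.700 × 416 = 4035.20.
Efficiency loss = (9.700 − 1) × 416 = 3619.20.

3619.20 points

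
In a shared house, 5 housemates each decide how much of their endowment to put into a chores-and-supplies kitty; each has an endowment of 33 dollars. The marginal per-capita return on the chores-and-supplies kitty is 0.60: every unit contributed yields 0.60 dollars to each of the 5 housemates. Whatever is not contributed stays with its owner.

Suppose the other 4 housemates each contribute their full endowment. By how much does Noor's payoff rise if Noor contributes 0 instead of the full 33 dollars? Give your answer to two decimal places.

Switching from a contribution of 33 to 0 lets Noor keep an extra 33 dollars, but lowers the chores-and-supplies kitty by 33, which costs Noor their own share of that drop: 0.60 × 33 = 19.80.
Net gain = 33 − 19.80 = 13.20. The private return per contributed unit (0.60) is below 1, so free-riding is indeed the best response regardless of what the others do.

13.20 dollars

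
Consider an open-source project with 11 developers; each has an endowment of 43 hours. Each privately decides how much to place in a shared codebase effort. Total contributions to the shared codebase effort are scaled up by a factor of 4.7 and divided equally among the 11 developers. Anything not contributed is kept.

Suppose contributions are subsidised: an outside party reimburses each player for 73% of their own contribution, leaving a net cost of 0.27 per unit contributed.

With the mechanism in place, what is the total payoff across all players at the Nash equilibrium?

Under the mechanism each unit contributed yields (4.7/11) / 0.27 = 1.5825 back to its contributor per unit of net cost, which exceeds 1, making full contribution the dominant choice for everyone.
So the Nash equilibrium is full contribution by all 11; the group earns 11 × (43 × 0.73 + 4.7 × 43) = 2568.39.

2568.39 hours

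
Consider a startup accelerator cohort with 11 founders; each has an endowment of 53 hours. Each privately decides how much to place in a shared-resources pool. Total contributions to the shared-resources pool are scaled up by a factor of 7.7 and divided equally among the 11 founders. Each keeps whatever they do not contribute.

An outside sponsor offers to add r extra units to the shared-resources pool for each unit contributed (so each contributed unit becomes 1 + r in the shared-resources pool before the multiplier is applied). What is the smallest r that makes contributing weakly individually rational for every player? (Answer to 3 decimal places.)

0.429

With matching at rate r, one contributed unit becomes (1 + r) in the shared-resources pool and returns 7.7 × (1 + r) / 11 to the contributor.
Setting this equal to 1: 1 + r = 11/7.7 = 1.4286.
So the minimum matching rate is r = 1.4286 − 1 = 0.429.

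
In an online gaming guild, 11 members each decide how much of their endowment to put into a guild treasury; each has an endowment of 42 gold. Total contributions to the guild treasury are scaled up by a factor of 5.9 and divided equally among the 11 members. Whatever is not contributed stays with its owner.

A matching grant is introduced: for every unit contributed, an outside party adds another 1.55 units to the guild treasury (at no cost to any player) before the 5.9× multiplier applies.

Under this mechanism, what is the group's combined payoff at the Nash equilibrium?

With the mechanism, a contributed unit returns 5.9 × 2.55 / 11 = 1.3677 per unit of net cost to the contributor — now above 1 — so contributing fully is weakly dominant for every player.
At the Nash equilibrium everyone contributes 42. Group total payoff = 5.9 × 2.55 × 462 = 6950.79.

6950.79 gold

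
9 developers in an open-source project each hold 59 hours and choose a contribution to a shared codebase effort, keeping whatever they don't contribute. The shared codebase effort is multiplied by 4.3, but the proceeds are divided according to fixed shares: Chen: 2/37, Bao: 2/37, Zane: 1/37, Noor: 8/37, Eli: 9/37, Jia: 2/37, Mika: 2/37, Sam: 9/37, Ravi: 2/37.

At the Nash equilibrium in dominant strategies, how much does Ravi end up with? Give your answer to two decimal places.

86.43 hours

Player j's private return per contributed unit is 4.3 × (j's share). Contributing is weakly dominant for j when that share is at least 1/4.3 = 0.2326, and contributing 0 is dominant otherwise.
Eli and Sam are above the threshold, contributing 59 each; the remaining 7 contribute 0. Total contributed: 118.
Ravi keeps 59 and receives 4.3 × 118 × 2/37 = 27.43 from the shared codebase effort, for a payoff of 86.43.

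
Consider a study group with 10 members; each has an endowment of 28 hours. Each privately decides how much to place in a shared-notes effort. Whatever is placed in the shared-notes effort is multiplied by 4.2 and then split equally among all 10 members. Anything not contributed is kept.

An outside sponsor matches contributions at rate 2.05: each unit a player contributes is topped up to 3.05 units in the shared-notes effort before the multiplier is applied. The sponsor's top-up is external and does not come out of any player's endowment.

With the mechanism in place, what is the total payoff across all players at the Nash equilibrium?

Under the mechanism each unit contributed yields 4.2 × 3.05 / 10 = 1.2810 back to its contributor per unit of net cost, which exceeds 1, making full contribution the dominant choice for everyone.
So the Nash equilibrium is full contribution by all 10; the group earns 4.2 × 3.05 × 280 = 3586.80.

3586.80 hours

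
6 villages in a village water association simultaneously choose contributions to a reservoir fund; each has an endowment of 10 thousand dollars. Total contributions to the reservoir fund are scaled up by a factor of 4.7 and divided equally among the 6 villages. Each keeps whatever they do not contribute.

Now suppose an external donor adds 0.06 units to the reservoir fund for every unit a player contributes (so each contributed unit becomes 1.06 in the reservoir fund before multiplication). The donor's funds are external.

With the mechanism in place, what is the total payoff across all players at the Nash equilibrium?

The effective private return is 4.7 × 1.06 / 6 = 0.8303, which is still under 1, so the mechanism doesn't change anyone's dominant strategy: zero contribution.
At the Nash equilibrium no one contributes; group total payoff = 6 × 10 = 60.

60.00 thousand dollars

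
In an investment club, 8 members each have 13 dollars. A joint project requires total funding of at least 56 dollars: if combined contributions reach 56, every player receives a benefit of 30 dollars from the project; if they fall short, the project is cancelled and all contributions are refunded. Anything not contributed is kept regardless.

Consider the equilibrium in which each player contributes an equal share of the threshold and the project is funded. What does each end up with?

36 dollars

Equal share of the threshold: 56/8 = 7.
At this profile no one gains by cutting their contribution: any cut drops the total below 56, the project is cancelled, contributions are refunded, and the deviator ends with 13, which is less than 13 − 7 + 30 = 36. Contributing more than 7 just wastes the excess. So contributing exactly 7 is a best response.
Each player's payoff: 13 − 7 + 30 = 36.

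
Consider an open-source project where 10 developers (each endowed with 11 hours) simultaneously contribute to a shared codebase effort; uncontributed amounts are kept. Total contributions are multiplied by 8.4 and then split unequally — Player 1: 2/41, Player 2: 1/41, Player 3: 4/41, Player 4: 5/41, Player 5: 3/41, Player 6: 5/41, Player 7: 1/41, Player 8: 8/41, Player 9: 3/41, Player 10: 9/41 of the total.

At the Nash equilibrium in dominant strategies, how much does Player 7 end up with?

Player j's private return per contributed unit is 8.4 × (j's share). Contributing is weakly dominant for j when that share is at least 1/8.4 = 0.1190, and contributing 0 is dominant otherwise.
Player 4, Player 6, Player 8 and Player 10 clear that bar, contributing 11 each; the remaining 6 contribute 0. Total contributed: 44.
Player 7 keeps 11 and receives 8.4 × 44 × 1/41 = 9.01 from the shared codebase effort, for a payoff of 20.01.

20.01 hours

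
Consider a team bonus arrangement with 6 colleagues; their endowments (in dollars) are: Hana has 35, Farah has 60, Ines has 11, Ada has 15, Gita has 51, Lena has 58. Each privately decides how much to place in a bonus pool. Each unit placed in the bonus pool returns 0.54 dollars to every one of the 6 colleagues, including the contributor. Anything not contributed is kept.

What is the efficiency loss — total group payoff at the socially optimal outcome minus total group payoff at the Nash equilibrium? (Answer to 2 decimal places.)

The private return per contributed unit is 0.54 < 1 for everyone, so the Nash equilibrium is zero contribution and the group total is Σ E_j = 35 + 60 + 11 + 15 + 51 + 58 = 230.
Each contributed unit returns 3.240 to the group, so the social optimum is full contribution by everyone: group total = 3.240 × 230 = 745.20.
Efficiency loss = (3.240 − 1) × 230 = 515.20.

515.20 dollars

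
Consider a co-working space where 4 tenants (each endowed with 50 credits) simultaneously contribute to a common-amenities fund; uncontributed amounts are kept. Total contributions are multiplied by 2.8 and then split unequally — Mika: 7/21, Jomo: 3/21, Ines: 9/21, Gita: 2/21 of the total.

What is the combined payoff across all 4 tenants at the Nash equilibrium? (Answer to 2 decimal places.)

290.00 credits

A player with share s gets back 2.8·s per unit contributed, so full contribution is dominant for anyone with s > 1/2.8 = 0.3571 and zero contribution is dominant for anyone below.
The only share above 0.3571 is Ines's 9/21, contributing 50; the remaining 3 contribute 0. Total contributed: 50.
The common-amenities fund pays out 2.8 × 50 = 140.00 in total (split across the unequal shares, but the aggregate is all that matters for the group sum).
The 3 free-riders keep 50 each, adding 150. Group total = 150 + 140.00 = 290.00.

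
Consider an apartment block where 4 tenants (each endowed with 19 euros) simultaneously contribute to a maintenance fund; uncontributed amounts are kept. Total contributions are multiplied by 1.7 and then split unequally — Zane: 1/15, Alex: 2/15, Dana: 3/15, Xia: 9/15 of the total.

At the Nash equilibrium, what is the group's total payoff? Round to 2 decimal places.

For player j, contributing a unit is worthwhile iff 1.7 × (j's share) ≥ 1, i.e. iff j's share is at least 0.5882.
The only share above 0.5882 is Xia's 9/15, contributing 19; the remaining 3 contribute 0. Total contributed: 19.
The maintenance fund pays out 1.7 × 19 = 32.30 in total (split across the unequal shares, but the aggregate is all that matters for the group sum).
The 3 free-riders keep 19 each, adding 57. Group total = 57 + 32.30 = 89.30.

89.30 euros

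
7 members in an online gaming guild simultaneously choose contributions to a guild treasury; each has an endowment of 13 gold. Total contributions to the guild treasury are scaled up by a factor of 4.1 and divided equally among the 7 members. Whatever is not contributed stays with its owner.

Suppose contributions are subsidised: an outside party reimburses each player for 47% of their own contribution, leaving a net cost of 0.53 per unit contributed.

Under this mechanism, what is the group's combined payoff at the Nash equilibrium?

415.87 gold

With the mechanism, a contributed unit returns (4.1/7) / 0.53 = 1.1051 per unit of net cost to the contributor — now above 1 — so contributing fully is weakly dominant for every player.
At the Nash equilibrium everyone contributes 13. Group total payoff = 7 × (13 × 0.47 + 4.1 × 13) = 415.87.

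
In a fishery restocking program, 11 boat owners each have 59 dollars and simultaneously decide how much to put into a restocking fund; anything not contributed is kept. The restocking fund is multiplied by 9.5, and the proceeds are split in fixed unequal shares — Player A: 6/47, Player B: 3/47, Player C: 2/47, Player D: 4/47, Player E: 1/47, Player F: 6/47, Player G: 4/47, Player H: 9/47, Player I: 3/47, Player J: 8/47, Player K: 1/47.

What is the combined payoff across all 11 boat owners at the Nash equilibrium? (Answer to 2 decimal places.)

Player j's private return per contributed unit is 9.5 × (j's share). Contributing is weakly dominant for j when that share is at least 1/9.5 = 0.1053, and contributing 0 is dominant otherwise.
Player A, Player F, Player H and Player J clear that bar, contributing 59 each; the remaining 7 contribute 0. Total contributed: 236.
The restocking fund pays out 9.5 × 236 = 2242.00 in total (split across the unequal shares, but the aggregate is all that matters for the group sum).
The 7 free-riders keep 59 each, adding 413. Group total = 413 + 2242.00 = 2655.00.

2655.00 dollars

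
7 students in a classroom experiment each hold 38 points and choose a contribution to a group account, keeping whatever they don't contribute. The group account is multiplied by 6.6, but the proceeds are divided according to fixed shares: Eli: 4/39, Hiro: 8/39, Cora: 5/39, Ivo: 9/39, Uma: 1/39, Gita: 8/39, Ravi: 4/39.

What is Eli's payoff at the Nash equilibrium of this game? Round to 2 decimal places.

115.17 points

Each unit j contributes comes back to j as 6.6 × (j's share), so j prefers to contribute only if that share exceeds 1/6.6 = 0.1515; otherwise keeping the unit dominates.
Hiro, Ivo and Gita clear that bar, contributing 38 each; the remaining 4 contribute 0. Total contributed: 114.
Eli keeps 38 and receives 6.6 × 114 × 4/39 = 77.17 from the group account, for a payoff of 115.17.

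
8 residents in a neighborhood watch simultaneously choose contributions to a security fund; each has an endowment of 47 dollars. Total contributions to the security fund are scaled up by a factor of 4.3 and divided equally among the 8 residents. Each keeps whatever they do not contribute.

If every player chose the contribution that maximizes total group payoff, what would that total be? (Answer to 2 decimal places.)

Each contributed unit returns 4.300 to the group as a whole (0.5375 to each of 8 players), which exceeds 1, so the social optimum is full contribution: group total = 4.300 × 376 = 1616.80.

1616.80 dollars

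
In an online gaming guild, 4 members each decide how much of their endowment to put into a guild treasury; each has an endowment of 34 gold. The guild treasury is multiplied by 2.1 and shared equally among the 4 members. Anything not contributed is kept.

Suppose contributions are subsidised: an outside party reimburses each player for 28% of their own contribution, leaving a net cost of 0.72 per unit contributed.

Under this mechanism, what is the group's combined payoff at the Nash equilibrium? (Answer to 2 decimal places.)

136.00 gold

Even with the mechanism, each unit contributed returns only (2.1/4) / 0.72 = 0.7292 per unit of net cost, so contributing nothing is still dominant.
At the Nash equilibrium no one contributes; group total payoff = 4 × 34 = 136.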